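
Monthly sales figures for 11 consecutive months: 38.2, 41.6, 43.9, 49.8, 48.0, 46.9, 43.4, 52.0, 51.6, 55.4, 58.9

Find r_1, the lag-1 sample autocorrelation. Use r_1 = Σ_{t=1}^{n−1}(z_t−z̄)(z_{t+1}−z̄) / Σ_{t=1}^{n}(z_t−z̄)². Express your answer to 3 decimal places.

0.497

Mean z̄ = (38.2 + 41.6 + 43.9 + 49.8 + 48.0 + 46.9 + 43.4 + 52.0 + 51.6 + 55.4 + 58.9)/11 = 48.1545
Numerator Σ_{t=1}^{10}(z_t−z̄)(z_{t+1}−z̄) = 189.8234
Denominator Σ(z_t−z̄)² = 381.6873
r_1 = 189.8234 / 381.6873 = 0.497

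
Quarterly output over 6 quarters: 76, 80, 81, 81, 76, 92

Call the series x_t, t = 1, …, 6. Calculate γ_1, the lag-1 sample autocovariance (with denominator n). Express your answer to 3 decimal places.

-8.333

Mean x̄ = (76 + 80 + 81 + 81 + 76 + 92)/6 = 81.0000
Σ_{t=1}^{5}(x_t−x̄)(x_{t+1}−x̄) = -50.0000
γ_1 = -50.0000 / 6 = -8.333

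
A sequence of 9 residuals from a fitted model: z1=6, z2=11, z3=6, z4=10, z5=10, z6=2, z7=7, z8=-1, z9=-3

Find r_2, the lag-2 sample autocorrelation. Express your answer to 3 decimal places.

0.147

Mean z̄ = (6 + 11 + 6 + 10 + 10 + 2 + 7 − 1 − 3)/9 = 5.3333
Σ(z_t−z̄)(z_{t+2}−z̄) = (0.4444) + (26.4444) + (3.1111) + (-15.5556) + (7.7778) + (21.1111) + (-13.8889) = 29.4444
Denominator Σ(z_t−z̄)² = 200.0000
r_2 = 29.4444 / 200.0000 = 0.147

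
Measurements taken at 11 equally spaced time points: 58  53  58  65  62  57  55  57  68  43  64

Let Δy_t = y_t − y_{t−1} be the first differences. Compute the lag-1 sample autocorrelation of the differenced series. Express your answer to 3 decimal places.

First differences Δy: -5, 5, 7, -3, -5, -2, 2, 11, -25, 21
Mean of differences = 0.6000
Numerator Σ(Δy_t−Δȳ)(Δy_{t+1}−Δȳ) = -762.3600
Denominator Σ(Δy_t−Δȳ)² = 1324.4000
r_1(Δy) = -762.3600 / 1324.4000 = -0.576

-0.576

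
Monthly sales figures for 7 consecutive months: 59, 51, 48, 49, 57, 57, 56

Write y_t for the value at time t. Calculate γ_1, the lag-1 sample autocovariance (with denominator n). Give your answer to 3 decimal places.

Mean ȳ = (59 + 51 + 48 + 49 + 57 + 57 + 56)/7 = 53.8571
Deviations: 5.1429, -2.8571, -5.8571, -4.8571, 3.1429, 3.1429, 2.1429
Σ_{t=1}^{6}(y_t−ȳ)(y_{t+1}−ȳ) = 31.8367
γ_1 = 31.8367 / 7 = 4.548

4.548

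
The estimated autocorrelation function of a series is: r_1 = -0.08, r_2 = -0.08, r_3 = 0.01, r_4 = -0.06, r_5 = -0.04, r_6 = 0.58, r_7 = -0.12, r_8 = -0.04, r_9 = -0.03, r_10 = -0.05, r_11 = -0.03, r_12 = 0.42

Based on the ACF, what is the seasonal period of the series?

The largest autocorrelation is r_6 = 0.58, with a weaker echo at lag 12 (0.42); the remaining lags stay at or below 0.01.
The dominant spike at lag 6 indicates a seasonal period of 6.

6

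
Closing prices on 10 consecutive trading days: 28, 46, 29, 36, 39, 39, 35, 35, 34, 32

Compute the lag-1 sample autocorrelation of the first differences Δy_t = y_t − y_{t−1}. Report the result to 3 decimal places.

First differences Δy: 18, -17, 7, 3, 0, -4, 0, -1, -2
Mean of differences = 0.4444
Numerator Σ(Δy_t−Δȳ)(Δy_{t+1}−Δȳ) = -396.8642
Denominator Σ(Δy_t−Δȳ)² = 690.2222
r_1(Δy) = -396.8642 / 690.2222 = -0.575

-0.575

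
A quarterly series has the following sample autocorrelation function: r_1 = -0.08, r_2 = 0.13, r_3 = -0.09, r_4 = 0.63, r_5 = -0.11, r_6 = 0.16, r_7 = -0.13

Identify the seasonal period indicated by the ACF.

4

The largest autocorrelation is r_4 = 0.63; the remaining lags stay at or below 0.16.
The dominant spike at lag 4 indicates a seasonal period of 4.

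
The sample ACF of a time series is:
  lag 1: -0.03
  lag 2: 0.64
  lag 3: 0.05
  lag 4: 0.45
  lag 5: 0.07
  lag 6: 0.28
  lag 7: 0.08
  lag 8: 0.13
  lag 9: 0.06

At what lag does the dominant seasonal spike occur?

The largest autocorrelation is r_2 = 0.64, with weaker echoes at lags 4 (0.45) and 6 (0.28); the remaining lags stay at or below 0.13.
The dominant spike at lag 2 indicates a seasonal period of 2.

2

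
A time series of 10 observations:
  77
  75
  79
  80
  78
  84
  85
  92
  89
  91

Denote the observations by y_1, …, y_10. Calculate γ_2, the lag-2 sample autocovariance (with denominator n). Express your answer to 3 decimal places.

14.800

Mean ȳ = (77 + 75 + 79 + 80 + 78 + 84 + 85 + 92 + 89 + 91)/10 = 83.0000
Σ_{t=1}^{8}(y_t−ȳ)(y_{t+2}−ȳ) = 148.0000
γ_2 = 148.0000 / 10 = 14.800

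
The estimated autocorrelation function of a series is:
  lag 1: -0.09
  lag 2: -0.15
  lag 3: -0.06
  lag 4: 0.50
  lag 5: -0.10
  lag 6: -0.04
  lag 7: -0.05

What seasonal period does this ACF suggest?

The largest autocorrelation is r_4 = 0.50; the remaining lags stay at or below -0.04.
The dominant spike at lag 4 indicates a seasonal period of 4.

4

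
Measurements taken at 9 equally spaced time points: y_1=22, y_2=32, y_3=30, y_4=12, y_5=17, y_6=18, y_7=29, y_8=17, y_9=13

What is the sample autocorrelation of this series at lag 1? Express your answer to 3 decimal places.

Mean ȳ = (22 + 32 + 30 + 12 + 17 + 18 + 29 + 17 + 13)/9 = 21.1111
Numerator Σ_{t=1}^{8}(y_t−ȳ)(y_{t+1}−ȳ) = 52.0988
Denominator Σ(y_t−ȳ)² = 452.8889
r_1 = 52.0988 / 452.8889 = 0.115

0.115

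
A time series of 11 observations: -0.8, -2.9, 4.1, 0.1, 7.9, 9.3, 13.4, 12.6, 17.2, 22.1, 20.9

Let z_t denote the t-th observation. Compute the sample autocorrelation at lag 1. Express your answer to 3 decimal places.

0.713

Mean z̄ = (-0.8 − 2.9 + 4.1 + 0.1 + 7.9 + 9.3 + 13.4 + 12.6 + 17.2 + 22.1 + 20.9)/11 = 9.4455
Numerator Σ_{t=1}^{10}(z_t−z̄)(z_{t+1}−z̄) = 536.5443
Denominator Σ(z_t−z̄)² = 752.7673
r_1 = 536.5443 / 752.7673 = 0.713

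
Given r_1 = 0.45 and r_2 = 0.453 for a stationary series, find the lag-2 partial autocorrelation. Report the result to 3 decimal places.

0.314

φ_{22} = (r_2 − r_1²) / (1 − r_1²)
r_1² = (0.45)² = 0.2025
Numerator = 0.453 − 0.2025 = 0.2505; denominator = 1 − 0.2025 = 0.7975
φ_{22} = 0.2505 / 0.7975 = 0.314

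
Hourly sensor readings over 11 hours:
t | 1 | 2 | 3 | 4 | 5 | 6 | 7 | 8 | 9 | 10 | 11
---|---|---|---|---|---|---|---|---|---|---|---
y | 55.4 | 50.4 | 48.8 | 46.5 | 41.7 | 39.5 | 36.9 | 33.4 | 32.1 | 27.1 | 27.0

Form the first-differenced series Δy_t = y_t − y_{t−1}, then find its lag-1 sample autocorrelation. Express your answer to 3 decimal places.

-0.566

First differences Δy: -5.0, -1.6, -2.3, -4.8, -2.2, -2.6, -3.5, -1.3, -5.0, -0.1
Mean of differences = -2.8400
Numerator Σ(Δy_t−Δȳ)(Δy_{t+1}−Δȳ) = -14.5876
Denominator Σ(Δy_t−Δȳ)² = 25.7840
r_1(Δy) = -14.5876 / 25.7840 = -0.566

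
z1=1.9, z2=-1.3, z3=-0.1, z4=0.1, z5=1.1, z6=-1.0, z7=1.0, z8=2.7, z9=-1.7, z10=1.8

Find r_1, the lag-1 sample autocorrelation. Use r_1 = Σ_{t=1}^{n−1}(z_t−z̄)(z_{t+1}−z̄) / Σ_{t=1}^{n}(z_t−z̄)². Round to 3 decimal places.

Mean z̄ = (1.9 − 1.3 − 0.1 + 0.1 + 1.1 − 1.0 + 1.0 + 2.7 − 1.7 + 1.8)/10 = 0.4500
Numerator Σ_{t=1}^{9}(z_t−z̄)(z_{t+1}−z̄) = -9.8525
Denominator Σ(z_t−z̄)² = 19.9250
r_1 = -9.8525 / 19.9250 = -0.494

-0.494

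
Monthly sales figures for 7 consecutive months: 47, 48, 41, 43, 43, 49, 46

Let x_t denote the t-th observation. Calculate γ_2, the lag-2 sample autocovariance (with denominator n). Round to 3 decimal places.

Mean x̄ = (47 + 48 + 41 + 43 + 43 + 49 + 46)/7 = 45.2857
Deviations: 1.7143, 2.7143, -4.2857, -2.2857, -2.2857, 3.7143, 0.7143
Σ_{t=1}^{5}(x_t−x̄)(x_{t+2}−x̄) = -13.8776
γ_2 = -13.8776 / 7 = -1.983

-1.983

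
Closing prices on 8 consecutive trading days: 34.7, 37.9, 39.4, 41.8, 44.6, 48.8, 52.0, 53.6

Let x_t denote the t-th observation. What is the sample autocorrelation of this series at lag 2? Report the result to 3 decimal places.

0.285

Mean x̄ = (34.7 + 37.9 + 39.4 + 41.8 + 44.6 + 48.8 + 52.0 + 53.6)/8 = 44.1000
Deviations from mean: -9.4000, -6.2000, -4.7000, -2.3000, 0.5000, 4.7000, 7.9000, 9.5000
Numerator Σ_{t=1}^{6}(x_t−x̄)(x_{t+2}−x̄) = 93.8800
Denominator Σ(x_t−x̄)² = 329.1800
r_2 = 93.8800 / 329.1800 = 0.285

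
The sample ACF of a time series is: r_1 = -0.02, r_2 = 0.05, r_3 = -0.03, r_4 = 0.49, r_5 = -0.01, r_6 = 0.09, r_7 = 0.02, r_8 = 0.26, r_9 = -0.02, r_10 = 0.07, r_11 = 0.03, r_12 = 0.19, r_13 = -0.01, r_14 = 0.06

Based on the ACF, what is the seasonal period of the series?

The largest autocorrelation is r_4 = 0.49, with weaker echoes at lags 8 (0.26) and 12 (0.19); the remaining lags stay at or below 0.09.
The dominant spike at lag 4 indicates a seasonal period of 4.

4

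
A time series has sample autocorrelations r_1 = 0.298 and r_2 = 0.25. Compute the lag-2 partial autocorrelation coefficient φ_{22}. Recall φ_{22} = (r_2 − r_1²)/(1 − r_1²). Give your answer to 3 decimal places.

φ_{22} = (r_2 − r_1²) / (1 − r_1²)
r_1² = (0.298)² = 0.088804
Numerator = 0.25 − 0.0888 = 0.1612; denominator = 1 − 0.0888 = 0.9112
φ_{22} = 0.1612 / 0.9112 = 0.177

0.177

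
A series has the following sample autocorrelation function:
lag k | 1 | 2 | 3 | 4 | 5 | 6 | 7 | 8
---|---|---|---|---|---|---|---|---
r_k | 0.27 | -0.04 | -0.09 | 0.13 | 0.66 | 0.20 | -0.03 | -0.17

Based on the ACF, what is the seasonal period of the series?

5

The largest autocorrelation is r_5 = 0.66; the remaining lags stay at or below 0.27.
The dominant spike at lag 5 indicates a seasonal period of 5.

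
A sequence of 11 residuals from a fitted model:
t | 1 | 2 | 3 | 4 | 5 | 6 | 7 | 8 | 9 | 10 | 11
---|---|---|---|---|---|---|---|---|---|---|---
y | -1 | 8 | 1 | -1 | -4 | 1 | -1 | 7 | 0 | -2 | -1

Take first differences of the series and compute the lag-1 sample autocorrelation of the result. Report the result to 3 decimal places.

First differences Δy: 9, -7, -2, -3, 5, -2, 8, -7, -2, 1
Mean of differences = 0.0000
Numerator Σ(Δy_t−Δȳ)(Δy_{t+1}−Δȳ) = -128.0000
Denominator Σ(Δy_t−Δȳ)² = 290.0000
r_1(Δy) = -128.0000 / 290.0000 = -0.441

-0.441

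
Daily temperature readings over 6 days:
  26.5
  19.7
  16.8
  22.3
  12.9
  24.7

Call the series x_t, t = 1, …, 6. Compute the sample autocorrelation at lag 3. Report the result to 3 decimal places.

Mean x̄ = (26.5 + 19.7 + 16.8 + 22.3 + 12.9 + 24.7)/6 = 20.4833
Deviations from mean: 6.0167, -0.7833, -3.6833, 1.8167, -7.5833, 4.2167
Numerator Σ_{t=1}^{3}(x_t−x̄)(x_{t+3}−x̄) = 1.3392
Denominator Σ(x_t−x̄)² = 128.9683
r_3 = 1.3392 / 128.9683 = 0.010

0.010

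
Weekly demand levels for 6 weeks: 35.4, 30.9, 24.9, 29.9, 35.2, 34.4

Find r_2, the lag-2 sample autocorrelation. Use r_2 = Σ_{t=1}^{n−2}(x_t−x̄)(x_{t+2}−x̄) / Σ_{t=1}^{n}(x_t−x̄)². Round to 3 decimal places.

Mean x̄ = (35.4 + 30.9 + 24.9 + 29.9 + 35.2 + 34.4)/6 = 31.7833
Deviations from mean: 3.6167, -0.8833, -6.8833, -1.8833, 3.4167, 2.6167
Σ(x_t−x̄)(x_{t+2}−x̄) = (-24.8947) + (1.6636) + (-23.5181) + (-4.9281) = -51.6772
Denominator Σ(x_t−x̄)² = 83.3083
r_2 = -51.6772 / 83.3083 = -0.620

-0.620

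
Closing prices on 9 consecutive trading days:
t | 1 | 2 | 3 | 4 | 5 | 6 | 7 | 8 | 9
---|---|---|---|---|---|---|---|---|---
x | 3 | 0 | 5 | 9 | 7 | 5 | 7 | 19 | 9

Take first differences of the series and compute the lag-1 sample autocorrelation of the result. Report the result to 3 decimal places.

First differences Δx: -3, 5, 4, -2, -2, 2, 12, -10
Mean of differences = 0.7500
Numerator Σ(Δx_t−Δx̄)(Δx_{t+1}−Δx̄) = -113.8125
Denominator Σ(Δx_t−Δx̄)² = 301.5000
r_1(Δx) = -113.8125 / 301.5000 = -0.377

-0.377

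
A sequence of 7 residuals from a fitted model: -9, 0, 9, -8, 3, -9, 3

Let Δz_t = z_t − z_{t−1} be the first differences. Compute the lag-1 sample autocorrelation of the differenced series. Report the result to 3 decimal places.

-0.623

First differences Δz: 9, 9, -17, 11, -12, 12
Mean of differences = 2.0000
Numerator Σ(Δz_t−Δz̄)(Δz_{t+1}−Δz̄) = -521.0000
Denominator Σ(Δz_t−Δz̄)² = 836.0000
r_1(Δz) = -521.0000 / 836.0000 = -0.623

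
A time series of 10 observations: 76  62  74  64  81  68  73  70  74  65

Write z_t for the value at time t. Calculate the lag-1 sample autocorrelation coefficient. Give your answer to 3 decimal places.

-0.691

Mean z̄ = (76 + 62 + 74 + 64 + 81 + 68 + 73 + 70 + 74 + 65)/10 = 70.7000
Numerator Σ_{t=1}^{9}(z_t−z̄)(z_{t+1}−z̄) = -222.6900
Denominator Σ(z_t−z̄)² = 322.1000
r_1 = -222.6900 / 322.1000 = -0.691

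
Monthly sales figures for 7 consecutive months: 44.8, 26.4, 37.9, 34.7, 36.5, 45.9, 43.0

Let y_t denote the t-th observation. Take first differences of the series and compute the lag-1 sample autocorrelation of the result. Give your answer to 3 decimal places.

-0.446

First differences Δy: -18.4, 11.5, -3.2, 1.8, 9.4, -2.9
Mean of differences = -0.3000
Numerator Σ(Δy_t−Δȳ)(Δy_{t+1}−Δȳ) = -258.7400
Denominator Σ(Δy_t−Δȳ)² = 580.5200
r_1(Δy) = -258.7400 / 580.5200 = -0.446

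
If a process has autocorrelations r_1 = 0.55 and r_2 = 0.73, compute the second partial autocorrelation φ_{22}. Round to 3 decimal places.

0.613

φ_{22} = (r_2 − r_1²) / (1 − r_1²)
r_1² = (0.55)² = 0.3025
Numerator = 0.73 − 0.3025 = 0.4275; denominator = 1 − 0.3025 = 0.6975
φ_{22} = 0.4275 / 0.6975 = 0.613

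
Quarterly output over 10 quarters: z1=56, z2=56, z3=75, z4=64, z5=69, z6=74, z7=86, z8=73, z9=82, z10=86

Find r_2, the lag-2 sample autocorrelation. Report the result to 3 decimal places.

0.154

Mean z̄ = (56 + 56 + 75 + 64 + 69 + 74 + 86 + 73 + 82 + 86)/10 = 72.1000
Numerator Σ_{t=1}^{8}(z_t−z̄)(z_{t+2}−z̄) = 168.0800
Denominator Σ(z_t−z̄)² = 1090.9000
r_2 = 168.0800 / 1090.9000 = 0.154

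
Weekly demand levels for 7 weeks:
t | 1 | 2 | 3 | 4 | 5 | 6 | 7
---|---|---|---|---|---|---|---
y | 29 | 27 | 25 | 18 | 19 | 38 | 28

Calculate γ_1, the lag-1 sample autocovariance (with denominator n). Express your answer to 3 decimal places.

Mean ȳ = (29 + 27 + 25 + 18 + 19 + 38 + 28)/7 = 26.2857
Σ_{t=1}^{6}(y_t−ȳ)(y_{t+1}−ȳ) = 6.7755
γ_1 = 6.7755 / 7 = 0.968

0.968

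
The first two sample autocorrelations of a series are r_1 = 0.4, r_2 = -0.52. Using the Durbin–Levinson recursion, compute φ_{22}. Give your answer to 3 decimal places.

φ_{22} = (r_2 − r_1²) / (1 − r_1²)
r_1² = (0.4)² = 0.16
Numerator = -0.52 − 0.1600 = -0.6800; denominator = 1 − 0.1600 = 0.8400
φ_{22} = -0.6800 / 0.8400 = -0.810

-0.810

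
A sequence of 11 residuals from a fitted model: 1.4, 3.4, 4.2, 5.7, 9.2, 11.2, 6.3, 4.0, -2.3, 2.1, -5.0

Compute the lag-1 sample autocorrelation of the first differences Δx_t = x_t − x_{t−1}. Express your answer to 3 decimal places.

First differences Δx: 2.0, 0.8, 1.5, 3.5, 2.0, -4.9, -2.3, -6.3, 4.4, -7.1
Mean of differences = -0.6400
Numerator Σ(Δx_t−Δx̄)(Δx_{t+1}−Δx̄) = -29.1916
Denominator Σ(Δx_t−Δx̄)² = 157.8040
r_1(Δx) = -29.1916 / 157.8040 = -0.185

-0.185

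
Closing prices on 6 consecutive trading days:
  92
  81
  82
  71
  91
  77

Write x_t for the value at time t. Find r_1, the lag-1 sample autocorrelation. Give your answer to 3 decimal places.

-0.468

Mean x̄ = (92 + 81 + 82 + 71 + 91 + 77)/6 = 82.3333
Deviations from mean: 9.6667, -1.3333, -0.3333, -11.3333, 8.6667, -5.3333
Σ(x_t−x̄)(x_{t+1}−x̄) = (-12.8889) + (0.4444) + (3.7778) + (-98.2222) + (-46.2222) = -153.1111
Denominator Σ(x_t−x̄)² = 327.3333
r_1 = -153.1111 / 327.3333 = -0.468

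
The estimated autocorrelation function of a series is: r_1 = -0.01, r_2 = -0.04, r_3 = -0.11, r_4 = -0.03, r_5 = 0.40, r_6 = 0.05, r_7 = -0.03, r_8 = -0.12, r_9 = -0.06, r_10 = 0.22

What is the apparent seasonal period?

5

The largest autocorrelation is r_5 = 0.40, with a weaker echo at lag 10 (0.22); the remaining lags stay at or below 0.05.
The dominant spike at lag 5 indicates a seasonal period of 5.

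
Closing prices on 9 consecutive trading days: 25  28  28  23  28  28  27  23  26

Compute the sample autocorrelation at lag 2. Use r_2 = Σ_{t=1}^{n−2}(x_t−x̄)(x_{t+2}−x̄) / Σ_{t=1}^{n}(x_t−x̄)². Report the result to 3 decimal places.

-0.422

Mean x̄ = (25 + 28 + 28 + 23 + 28 + 28 + 27 + 23 + 26)/9 = 26.2222
Σ(x_t−x̄)(x_{t+2}−x̄) = (-2.1728) + (-5.7284) + (3.1605) + (-5.7284) + (1.3827) + (-5.7284) + (-0.1728) = -14.9877
Denominator Σ(x_t−x̄)² = 35.5556
r_2 = -14.9877 / 35.5556 = -0.422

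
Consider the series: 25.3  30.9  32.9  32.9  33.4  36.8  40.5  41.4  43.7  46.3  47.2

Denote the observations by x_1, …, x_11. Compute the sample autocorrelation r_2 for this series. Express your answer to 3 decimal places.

0.425

Mean x̄ = (25.3 + 30.9 + 32.9 + 32.9 + 33.4 + 36.8 + 40.5 + 41.4 + 43.7 + 46.3 + 47.2)/11 = 37.3909
Numerator Σ_{t=1}^{9}(x_t−x̄)(x_{t+2}−x̄) = 206.4680
Denominator Σ(x_t−x̄)² = 486.0691
r_2 = 206.4680 / 486.0691 = 0.425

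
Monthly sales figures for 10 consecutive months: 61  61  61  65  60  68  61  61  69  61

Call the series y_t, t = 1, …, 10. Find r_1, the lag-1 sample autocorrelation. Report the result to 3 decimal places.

-0.478

Mean ȳ = (61 + 61 + 61 + 65 + 60 + 68 + 61 + 61 + 69 + 61)/10 = 62.8000
Numerator Σ_{t=1}^{9}(y_t−ȳ)(y_{t+1}−ȳ) = -46.6400
Denominator Σ(y_t−ȳ)² = 97.6000
r_1 = -46.6400 / 97.6000 = -0.478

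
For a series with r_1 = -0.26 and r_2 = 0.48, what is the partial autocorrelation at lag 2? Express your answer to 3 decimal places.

φ_{22} = (r_2 − r_1²) / (1 − r_1²)
r_1² = (-0.26)² = 0.0676
Numerator = 0.48 − 0.0676 = 0.4124; denominator = 1 − 0.0676 = 0.9324
φ_{22} = 0.4124 / 0.9324 = 0.442

0.442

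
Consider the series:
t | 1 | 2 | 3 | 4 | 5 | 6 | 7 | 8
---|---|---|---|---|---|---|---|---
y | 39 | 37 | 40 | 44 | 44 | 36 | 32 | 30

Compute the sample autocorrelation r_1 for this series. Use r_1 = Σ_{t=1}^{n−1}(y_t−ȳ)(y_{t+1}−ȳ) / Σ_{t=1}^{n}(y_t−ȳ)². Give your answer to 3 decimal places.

Mean ȳ = (39 + 37 + 40 + 44 + 44 + 36 + 32 + 30)/8 = 37.7500
Deviations from mean: 1.2500, -0.7500, 2.2500, 6.2500, 6.2500, -1.7500, -5.7500, -7.7500
Numerator Σ_{t=1}^{7}(y_t−ȳ)(y_{t+1}−ȳ) = 94.1875
Denominator Σ(y_t−ȳ)² = 181.5000
r_1 = 94.1875 / 181.5000 = 0.519

0.519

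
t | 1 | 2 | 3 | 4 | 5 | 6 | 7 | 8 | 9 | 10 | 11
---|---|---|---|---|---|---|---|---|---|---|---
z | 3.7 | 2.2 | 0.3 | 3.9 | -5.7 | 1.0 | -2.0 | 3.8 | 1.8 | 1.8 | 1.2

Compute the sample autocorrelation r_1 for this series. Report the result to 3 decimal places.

Mean z̄ = (3.7 + 2.2 + 0.3 + 3.9 − 5.7 + 1.0 − 2.0 + 3.8 + 1.8 + 1.8 + 1.2)/11 = 1.0909
Numerator Σ_{t=1}^{10}(z_t−z̄)(z_{t+1}−z̄) = -24.2555
Denominator Σ(z_t−z̄)² = 80.5891
r_1 = -24.2555 / 80.5891 = -0.301

-0.301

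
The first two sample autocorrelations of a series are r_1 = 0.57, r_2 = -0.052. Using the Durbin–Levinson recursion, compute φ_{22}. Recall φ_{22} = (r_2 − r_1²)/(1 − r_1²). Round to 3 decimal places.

φ_{22} = (r_2 − r_1²) / (1 − r_1²)
r_1² = (0.57)² = 0.3249
Numerator = -0.052 − 0.3249 = -0.3769; denominator = 1 − 0.3249 = 0.6751
φ_{22} = -0.3769 / 0.6751 = -0.558

-0.558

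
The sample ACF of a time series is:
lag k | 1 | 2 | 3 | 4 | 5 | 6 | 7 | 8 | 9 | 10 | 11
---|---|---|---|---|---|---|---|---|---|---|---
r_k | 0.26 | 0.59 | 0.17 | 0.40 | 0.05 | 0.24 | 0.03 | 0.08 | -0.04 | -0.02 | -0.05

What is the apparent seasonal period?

2

The largest autocorrelation is r_2 = 0.59, with a weaker echo at lag 4 (0.40); the remaining lags stay at or below 0.26.
The dominant spike at lag 2 indicates a seasonal period of 2.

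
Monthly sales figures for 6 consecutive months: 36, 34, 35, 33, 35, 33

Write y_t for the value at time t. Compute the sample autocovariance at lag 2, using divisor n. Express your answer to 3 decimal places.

0.630

Mean ȳ = (36 + 34 + 35 + 33 + 35 + 33)/6 = 34.3333
Deviations: 1.6667, -0.3333, 0.6667, -1.3333, 0.6667, -1.3333
Σ_{t=1}^{4}(y_t−ȳ)(y_{t+2}−ȳ) = 3.7778
γ_2 = 3.7778 / 6 = 0.630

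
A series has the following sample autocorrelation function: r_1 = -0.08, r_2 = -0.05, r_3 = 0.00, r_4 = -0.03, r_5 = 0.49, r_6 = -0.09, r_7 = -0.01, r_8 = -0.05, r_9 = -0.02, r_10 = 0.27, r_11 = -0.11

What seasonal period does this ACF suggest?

5

The largest autocorrelation is r_5 = 0.49, with a weaker echo at lag 10 (0.27); the remaining lags stay at or below 0.00.
The dominant spike at lag 5 indicates a seasonal period of 5.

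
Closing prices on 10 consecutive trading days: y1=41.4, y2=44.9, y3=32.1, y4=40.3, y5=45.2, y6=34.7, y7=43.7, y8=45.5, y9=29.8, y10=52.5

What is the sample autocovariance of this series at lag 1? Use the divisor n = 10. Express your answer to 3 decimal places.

-24.026

Mean ȳ = (41.4 + 44.9 + 32.1 + 40.3 + 45.2 + 34.7 + 43.7 + 45.5 + 29.8 + 52.5)/10 = 41.0100
Σ_{t=1}^{9}(y_t−ȳ)(y_{t+1}−ȳ) = -240.2621
γ_1 = -240.2621 / 10 = -24.026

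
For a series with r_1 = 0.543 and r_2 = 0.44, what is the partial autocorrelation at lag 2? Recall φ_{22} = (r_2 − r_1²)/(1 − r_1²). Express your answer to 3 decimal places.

0.206

φ_{22} = (r_2 − r_1²) / (1 − r_1²)
r_1² = (0.543)² = 0.294849
Numerator = 0.44 − 0.2948 = 0.1452; denominator = 1 − 0.2948 = 0.7052
φ_{22} = 0.1452 / 0.7052 = 0.206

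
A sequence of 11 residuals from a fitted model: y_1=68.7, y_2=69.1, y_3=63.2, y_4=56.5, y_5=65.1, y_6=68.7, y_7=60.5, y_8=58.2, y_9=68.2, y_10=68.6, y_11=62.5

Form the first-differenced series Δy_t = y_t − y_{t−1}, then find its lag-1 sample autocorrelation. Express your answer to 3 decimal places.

-0.060

First differences Δy: 0.4, -5.9, -6.7, 8.6, 3.6, -8.2, -2.3, 10.0, 0.4, -6.1
Mean of differences = -0.6200
Numerator Σ(Δy_t−Δȳ)(Δy_{t+1}−Δȳ) = -22.2844
Denominator Σ(Δy_t−Δȳ)² = 372.8360
r_1(Δy) = -22.2844 / 372.8360 = -0.060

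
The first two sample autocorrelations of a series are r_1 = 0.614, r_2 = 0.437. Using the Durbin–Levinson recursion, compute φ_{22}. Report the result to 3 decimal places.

0.096

φ_{22} = (r_2 − r_1²) / (1 − r_1²)
r_1² = (0.614)² = 0.376996
Numerator = 0.437 − 0.3770 = 0.0600; denominator = 1 − 0.3770 = 0.6230
φ_{22} = 0.0600 / 0.6230 = 0.096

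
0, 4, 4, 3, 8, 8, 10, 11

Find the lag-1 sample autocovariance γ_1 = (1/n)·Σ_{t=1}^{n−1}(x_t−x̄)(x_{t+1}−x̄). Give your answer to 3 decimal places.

6.000

Mean x̄ = (0 + 4 + 4 + 3 + 8 + 8 + 10 + 11)/8 = 6.0000
Deviations: -6.0000, -2.0000, -2.0000, -3.0000, 2.0000, 2.0000, 4.0000, 5.0000
Σ_{t=1}^{7}(x_t−x̄)(x_{t+1}−x̄) = 48.0000
γ_1 = 48.0000 / 8 = 6.000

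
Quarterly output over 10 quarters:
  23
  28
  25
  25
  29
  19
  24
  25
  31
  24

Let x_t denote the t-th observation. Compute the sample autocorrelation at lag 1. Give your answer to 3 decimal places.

-0.312

Mean x̄ = (23 + 28 + 25 + 25 + 29 + 19 + 24 + 25 + 31 + 24)/10 = 25.3000
Numerator Σ_{t=1}^{9}(x_t−x̄)(x_{t+1}−x̄) = -31.8900
Denominator Σ(x_t−x̄)² = 102.1000
r_1 = -31.8900 / 102.1000 = -0.312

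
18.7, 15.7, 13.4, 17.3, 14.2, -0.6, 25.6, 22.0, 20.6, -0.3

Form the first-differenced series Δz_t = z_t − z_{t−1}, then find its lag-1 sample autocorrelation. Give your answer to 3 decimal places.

First differences Δz: -3.0, -2.3, 3.9, -3.1, -14.8, 26.2, -3.6, -1.4, -20.9
Mean of differences = -2.1111
Numerator Σ(Δz_t−Δz̄)(Δz_{t+1}−Δz̄) = -410.1723
Denominator Σ(Δz_t−Δz̄)² = 1356.2089
r_1(Δz) = -410.1723 / 1356.2089 = -0.302

-0.302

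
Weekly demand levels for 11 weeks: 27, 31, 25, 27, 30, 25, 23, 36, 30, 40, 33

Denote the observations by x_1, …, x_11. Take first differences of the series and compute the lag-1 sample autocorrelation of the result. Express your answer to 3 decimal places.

First differences Δx: 4, -6, 2, 3, -5, -2, 13, -6, 10, -7
Mean of differences = 0.6000
Numerator Σ(Δx_t−Δx̄)(Δx_{t+1}−Δx̄) = -274.7600
Denominator Σ(Δx_t−Δx̄)² = 444.4000
r_1(Δx) = -274.7600 / 444.4000 = -0.618

-0.618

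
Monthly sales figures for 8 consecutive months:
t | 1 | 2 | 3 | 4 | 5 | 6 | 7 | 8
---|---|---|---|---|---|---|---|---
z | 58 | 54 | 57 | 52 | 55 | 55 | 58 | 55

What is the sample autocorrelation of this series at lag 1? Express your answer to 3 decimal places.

Mean z̄ = (58 + 54 + 57 + 52 + 55 + 55 + 58 + 55)/8 = 55.5000
Deviations from mean: 2.5000, -1.5000, 1.5000, -3.5000, -0.5000, -0.5000, 2.5000, -0.5000
Numerator Σ_{t=1}^{7}(z_t−z̄)(z_{t+1}−z̄) = -11.7500
Denominator Σ(z_t−z̄)² = 30.0000
r_1 = -11.7500 / 30.0000 = -0.392

-0.392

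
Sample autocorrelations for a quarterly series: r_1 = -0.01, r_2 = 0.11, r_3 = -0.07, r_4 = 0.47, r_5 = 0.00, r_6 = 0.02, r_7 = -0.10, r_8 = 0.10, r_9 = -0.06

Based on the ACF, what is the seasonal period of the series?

The largest autocorrelation is r_4 = 0.47; the remaining lags stay at or below 0.11.
The dominant spike at lag 4 indicates a seasonal period of 4.

4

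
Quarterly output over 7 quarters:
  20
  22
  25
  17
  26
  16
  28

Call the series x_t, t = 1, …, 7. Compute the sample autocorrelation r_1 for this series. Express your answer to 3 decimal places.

Mean x̄ = (20 + 22 + 25 + 17 + 26 + 16 + 28)/7 = 22.0000
Numerator Σ_{t=1}^{6}(x_t−x̄)(x_{t+1}−x̄) = -95.0000
Denominator Σ(x_t−x̄)² = 126.0000
r_1 = -95.0000 / 126.0000 = -0.754

-0.754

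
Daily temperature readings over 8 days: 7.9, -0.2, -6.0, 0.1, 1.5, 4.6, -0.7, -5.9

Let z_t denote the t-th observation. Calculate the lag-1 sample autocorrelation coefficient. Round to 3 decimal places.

Mean z̄ = (7.9 − 0.2 − 6.0 + 0.1 + 1.5 + 4.6 − 0.7 − 5.9)/8 = 0.1625
Deviations from mean: 7.7375, -0.3625, -6.1625, -0.0625, 1.3375, 4.4375, -0.8625, -6.0625
Numerator Σ_{t=1}^{7}(z_t−z̄)(z_{t+1}−z̄) = 7.0673
Denominator Σ(z_t−z̄)² = 156.9588
r_1 = 7.0673 / 156.9588 = 0.045

0.045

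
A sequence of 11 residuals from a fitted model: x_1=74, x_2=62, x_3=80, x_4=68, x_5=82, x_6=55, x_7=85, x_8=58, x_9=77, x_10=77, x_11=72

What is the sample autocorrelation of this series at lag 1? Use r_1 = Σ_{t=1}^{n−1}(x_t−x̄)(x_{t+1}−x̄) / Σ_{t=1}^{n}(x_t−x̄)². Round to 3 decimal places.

Mean x̄ = (74 + 62 + 80 + 68 + 82 + 55 + 85 + 58 + 77 + 77 + 72)/11 = 71.8182
Numerator Σ_{t=1}^{10}(x_t−x̄)(x_{t+1}−x̄) = -790.7603
Denominator Σ(x_t−x̄)² = 987.6364
r_1 = -790.7603 / 987.6364 = -0.801

-0.801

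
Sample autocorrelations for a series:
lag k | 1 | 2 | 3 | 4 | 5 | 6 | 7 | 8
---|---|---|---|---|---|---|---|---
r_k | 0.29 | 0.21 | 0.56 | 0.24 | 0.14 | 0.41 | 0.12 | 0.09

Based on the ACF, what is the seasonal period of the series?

3

The largest autocorrelation is r_3 = 0.56, with a weaker echo at lag 6 (0.41); the remaining lags stay at or below 0.29. The elevated value at lag 1 (0.29), dropping to 0.21 at lag 2, reflects decaying short-term dependence rather than seasonality.
The dominant spike at lag 3 indicates a seasonal period of 3.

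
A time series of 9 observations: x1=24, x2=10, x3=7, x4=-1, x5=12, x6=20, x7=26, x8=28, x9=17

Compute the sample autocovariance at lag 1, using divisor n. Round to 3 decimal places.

42.431

Mean x̄ = (24 + 10 + 7 − 1 + 12 + 20 + 26 + 28 + 17)/9 = 15.8889
Σ_{t=1}^{8}(x_t−x̄)(x_{t+1}−x̄) = 381.8765
γ_1 = 381.8765 / 9 = 42.431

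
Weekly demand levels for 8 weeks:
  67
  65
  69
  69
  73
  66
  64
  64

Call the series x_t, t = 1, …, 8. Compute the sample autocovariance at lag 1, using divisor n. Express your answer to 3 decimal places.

2.186

Mean x̄ = (67 + 65 + 69 + 69 + 73 + 66 + 64 + 64)/8 = 67.1250
Σ_{t=1}^{7}(x_t−x̄)(x_{t+1}−x̄) = 17.4844
γ_1 = 17.4844 / 8 = 2.186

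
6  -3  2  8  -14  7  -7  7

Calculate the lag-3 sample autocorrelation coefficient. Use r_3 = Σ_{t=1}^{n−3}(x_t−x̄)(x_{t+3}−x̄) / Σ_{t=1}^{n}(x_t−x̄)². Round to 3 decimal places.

-0.105

Mean x̄ = (6 − 3 + 2 + 8 − 14 + 7 − 7 + 7)/8 = 0.7500
Deviations from mean: 5.2500, -3.7500, 1.2500, 7.2500, -14.7500, 6.2500, -7.7500, 6.2500
Σ(x_t−x̄)(x_{t+3}−x̄) = (38.0625) + (55.3125) + (7.8125) + (-56.1875) + (-92.1875) = -47.1875
Denominator Σ(x_t−x̄)² = 451.5000
r_3 = -47.1875 / 451.5000 = -0.105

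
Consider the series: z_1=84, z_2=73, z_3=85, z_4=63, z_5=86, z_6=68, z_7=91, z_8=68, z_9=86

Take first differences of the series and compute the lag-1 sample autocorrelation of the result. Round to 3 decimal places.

-0.896

First differences Δz: -11, 12, -22, 23, -18, 23, -23, 18
Mean of differences = 0.2500
Numerator Σ(Δz_t−Δz̄)(Δz_{t+1}−Δz̄) = -2671.8125
Denominator Σ(Δz_t−Δz̄)² = 2983.5000
r_1(Δz) = -2671.8125 / 2983.5000 = -0.896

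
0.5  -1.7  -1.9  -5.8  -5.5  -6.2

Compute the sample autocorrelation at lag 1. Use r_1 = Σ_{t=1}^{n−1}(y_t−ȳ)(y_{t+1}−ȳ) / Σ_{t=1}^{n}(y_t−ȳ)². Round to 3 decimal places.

Mean ȳ = (0.5 − 1.7 − 1.9 − 5.8 − 5.5 − 6.2)/6 = -3.4333
Numerator Σ_{t=1}^{5}(y_t−ȳ)(y_{t+1}−ȳ) = 16.4556
Denominator Σ(y_t−ȳ)² = 38.3533
r_1 = 16.4556 / 38.3533 = 0.429

0.429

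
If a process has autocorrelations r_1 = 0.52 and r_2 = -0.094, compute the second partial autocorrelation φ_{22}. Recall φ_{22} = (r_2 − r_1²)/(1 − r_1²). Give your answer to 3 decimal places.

-0.499

φ_{22} = (r_2 − r_1²) / (1 − r_1²)
r_1² = (0.52)² = 0.2704
Numerator = -0.094 − 0.2704 = -0.3644; denominator = 1 − 0.2704 = 0.7296
φ_{22} = -0.3644 / 0.7296 = -0.499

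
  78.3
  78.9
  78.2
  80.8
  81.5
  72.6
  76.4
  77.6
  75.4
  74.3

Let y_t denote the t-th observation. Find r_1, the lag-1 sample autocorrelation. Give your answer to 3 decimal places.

0.142

Mean ȳ = (78.3 + 78.9 + 78.2 + 80.8 + 81.5 + 72.6 + 76.4 + 77.6 + 75.4 + 74.3)/10 = 77.4000
Numerator Σ_{t=1}^{9}(y_t−ȳ)(y_{t+1}−ȳ) = 9.9300
Denominator Σ(y_t−ȳ)² = 69.7600
r_1 = 9.9300 / 69.7600 = 0.142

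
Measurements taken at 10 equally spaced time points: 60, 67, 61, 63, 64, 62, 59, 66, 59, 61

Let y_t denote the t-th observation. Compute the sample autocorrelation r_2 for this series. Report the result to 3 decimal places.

0.048

Mean ȳ = (60 + 67 + 61 + 63 + 64 + 62 + 59 + 66 + 59 + 61)/10 = 62.2000
Numerator Σ_{t=1}^{8}(y_t−ȳ)(y_{t+2}−ȳ) = 3.3200
Denominator Σ(y_t−ȳ)² = 69.6000
r_2 = 3.3200 / 69.6000 = 0.048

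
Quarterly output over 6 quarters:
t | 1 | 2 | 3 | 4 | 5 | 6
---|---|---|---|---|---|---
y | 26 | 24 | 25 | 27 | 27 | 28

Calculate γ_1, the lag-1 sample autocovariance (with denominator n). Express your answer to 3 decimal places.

Mean ȳ = (26 + 24 + 25 + 27 + 27 + 28)/6 = 26.1667
Σ_{t=1}^{5}(y_t−ȳ)(y_{t+1}−ȳ) = 4.1389
γ_1 = 4.1389 / 6 = 0.690

0.690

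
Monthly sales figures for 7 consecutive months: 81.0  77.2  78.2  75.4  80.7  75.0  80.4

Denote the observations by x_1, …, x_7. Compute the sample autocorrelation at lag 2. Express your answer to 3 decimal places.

0.455

Mean x̄ = (81.0 + 77.2 + 78.2 + 75.4 + 80.7 + 75.0 + 80.4)/7 = 78.2714
Σ(x_t−x̄)(x_{t+2}−x̄) = (-0.1949) + (3.0765) + (-0.1735) + (9.3937) + (5.1694) = 17.2712
Denominator Σ(x_t−x̄)² = 37.9743
r_2 = 17.2712 / 37.9743 = 0.455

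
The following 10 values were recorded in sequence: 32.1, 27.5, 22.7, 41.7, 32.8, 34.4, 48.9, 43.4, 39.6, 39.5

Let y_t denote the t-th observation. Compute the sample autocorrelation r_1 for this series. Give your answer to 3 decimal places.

Mean ȳ = (32.1 + 27.5 + 22.7 + 41.7 + 32.8 + 34.4 + 48.9 + 43.4 + 39.6 + 39.5)/10 = 36.2600
Numerator Σ_{t=1}^{9}(y_t−ȳ)(y_{t+1}−ȳ) = 170.4824
Denominator Σ(y_t−ȳ)² = 555.3440
r_1 = 170.4824 / 555.3440 = 0.307

0.307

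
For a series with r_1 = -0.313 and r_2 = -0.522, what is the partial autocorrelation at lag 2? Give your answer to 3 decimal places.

φ_{22} = (r_2 − r_1²) / (1 − r_1²)
r_1² = (-0.313)² = 0.097969
Numerator = -0.522 − 0.0980 = -0.6200; denominator = 1 − 0.0980 = 0.9020
φ_{22} = -0.6200 / 0.9020 = -0.687

-0.687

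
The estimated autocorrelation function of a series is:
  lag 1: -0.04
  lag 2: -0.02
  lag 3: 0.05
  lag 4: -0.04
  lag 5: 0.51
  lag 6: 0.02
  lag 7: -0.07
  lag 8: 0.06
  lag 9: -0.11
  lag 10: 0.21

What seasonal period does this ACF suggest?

The largest autocorrelation is r_5 = 0.51, with a weaker echo at lag 10 (0.21); the remaining lags stay at or below 0.06.
The dominant spike at lag 5 indicates a seasonal period of 5.

5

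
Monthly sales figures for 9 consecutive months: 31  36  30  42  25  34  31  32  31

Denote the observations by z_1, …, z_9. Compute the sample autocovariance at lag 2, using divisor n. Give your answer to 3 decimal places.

9.191

Mean z̄ = (31 + 36 + 30 + 42 + 25 + 34 + 31 + 32 + 31)/9 = 32.4444
Σ_{t=1}^{7}(z_t−z̄)(z_{t+2}−z̄) = 82.7160
γ_2 = 82.7160 / 9 = 9.191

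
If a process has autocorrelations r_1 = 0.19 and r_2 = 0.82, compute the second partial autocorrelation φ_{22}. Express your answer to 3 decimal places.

φ_{22} = (r_2 − r_1²) / (1 − r_1²)
r_1² = (0.19)² = 0.0361
Numerator = 0.82 − 0.0361 = 0.7839; denominator = 1 − 0.0361 = 0.9639
φ_{22} = 0.7839 / 0.9639 = 0.813

0.813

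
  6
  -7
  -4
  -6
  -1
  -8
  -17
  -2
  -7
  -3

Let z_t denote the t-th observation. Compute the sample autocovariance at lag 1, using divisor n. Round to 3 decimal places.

-4.981

Mean z̄ = (6 − 7 − 4 − 6 − 1 − 8 − 17 − 2 − 7 − 3)/10 = -4.9000
Σ_{t=1}^{9}(z_t−z̄)(z_{t+1}−z̄) = -49.8100
γ_1 = -49.8100 / 10 = -4.981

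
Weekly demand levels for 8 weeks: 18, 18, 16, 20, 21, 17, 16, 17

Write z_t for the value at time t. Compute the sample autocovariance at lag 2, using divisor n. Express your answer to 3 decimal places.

Mean z̄ = (18 + 18 + 16 + 20 + 21 + 17 + 16 + 17)/8 = 17.8750
Deviations: 0.1250, 0.1250, -1.8750, 2.1250, 3.1250, -0.8750, -1.8750, -0.8750
Σ_{t=1}^{6}(z_t−z̄)(z_{t+2}−z̄) = -12.7813
γ_2 = -12.7813 / 8 = -1.598

-1.598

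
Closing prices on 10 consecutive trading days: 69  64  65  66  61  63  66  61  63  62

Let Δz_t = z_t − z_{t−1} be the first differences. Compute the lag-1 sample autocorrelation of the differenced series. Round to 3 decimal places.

First differences Δz: -5, 1, 1, -5, 2, 3, -5, 2, -1
Mean of differences = -0.7778
Numerator Σ(Δz_t−Δz̄)(Δz_{t+1}−Δz̄) = -41.3827
Denominator Σ(Δz_t−Δz̄)² = 89.5556
r_1(Δz) = -41.3827 / 89.5556 = -0.462

-0.462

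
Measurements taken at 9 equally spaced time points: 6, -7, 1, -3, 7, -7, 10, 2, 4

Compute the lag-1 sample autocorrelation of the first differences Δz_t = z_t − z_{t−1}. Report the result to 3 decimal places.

First differences Δz: -13, 8, -4, 10, -14, 17, -8, 2
Mean of differences = -0.2500
Numerator Σ(Δz_t−Δz̄)(Δz_{t+1}−Δz̄) = -703.8125
Denominator Σ(Δz_t−Δz̄)² = 901.5000
r_1(Δz) = -703.8125 / 901.5000 = -0.781

-0.781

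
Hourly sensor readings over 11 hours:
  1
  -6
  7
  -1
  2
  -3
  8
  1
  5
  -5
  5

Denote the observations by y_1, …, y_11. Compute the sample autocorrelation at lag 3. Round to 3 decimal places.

-0.467

Mean ȳ = (1 − 6 + 7 − 1 + 2 − 3 + 8 + 1 + 5 − 5 + 5)/11 = 1.2727
Numerator Σ_{t=1}^{8}(y_t−ȳ)(y_{t+3}−ȳ) = -103.7686
Denominator Σ(y_t−ȳ)² = 222.1818
r_3 = -103.7686 / 222.1818 = -0.467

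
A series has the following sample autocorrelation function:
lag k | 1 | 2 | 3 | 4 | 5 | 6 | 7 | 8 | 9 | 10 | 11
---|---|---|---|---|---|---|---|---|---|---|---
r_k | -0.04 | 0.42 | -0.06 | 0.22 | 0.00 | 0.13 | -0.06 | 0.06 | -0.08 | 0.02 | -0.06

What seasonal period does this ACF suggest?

The largest autocorrelation is r_2 = 0.42, with a weaker echo at lag 4 (0.22); the remaining lags stay at or below 0.13.
The dominant spike at lag 2 indicates a seasonal period of 2.

2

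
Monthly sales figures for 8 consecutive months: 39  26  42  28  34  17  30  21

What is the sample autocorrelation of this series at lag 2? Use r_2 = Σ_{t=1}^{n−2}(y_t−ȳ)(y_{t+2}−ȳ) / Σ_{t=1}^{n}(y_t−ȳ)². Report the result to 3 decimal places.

0.602

Mean ȳ = (39 + 26 + 42 + 28 + 34 + 17 + 30 + 21)/8 = 29.6250
Deviations from mean: 9.3750, -3.6250, 12.3750, -1.6250, 4.3750, -12.6250, 0.3750, -8.6250
Σ(y_t−ȳ)(y_{t+2}−ȳ) = (116.0156) + (5.8906) + (54.1406) + (20.5156) + (1.6406) + (108.8906) = 307.0938
Denominator Σ(y_t−ȳ)² = 509.8750
r_2 = 307.0938 / 509.8750 = 0.602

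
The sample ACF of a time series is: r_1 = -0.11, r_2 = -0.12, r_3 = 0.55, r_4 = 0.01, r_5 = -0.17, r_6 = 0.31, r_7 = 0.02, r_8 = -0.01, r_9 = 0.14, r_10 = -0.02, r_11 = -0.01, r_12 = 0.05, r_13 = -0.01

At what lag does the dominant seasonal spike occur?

3

The largest autocorrelation is r_3 = 0.55, with a weaker echo at lag 6 (0.31); the remaining lags stay at or below 0.14.
The dominant spike at lag 3 indicates a seasonal period of 3.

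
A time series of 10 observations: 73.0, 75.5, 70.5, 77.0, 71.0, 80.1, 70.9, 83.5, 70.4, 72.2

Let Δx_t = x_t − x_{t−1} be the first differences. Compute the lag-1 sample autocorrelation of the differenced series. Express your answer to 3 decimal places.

First differences Δx: 2.5, -5.0, 6.5, -6.0, 9.1, -9.2, 12.6, -13.1, 1.8
Mean of differences = -0.0889
Numerator Σ(Δx_t−Δx̄)(Δx_{t+1}−Δx̄) = -527.3412
Denominator Σ(Δx_t−Δx̄)² = 610.4889
r_1(Δx) = -527.3412 / 610.4889 = -0.864

-0.864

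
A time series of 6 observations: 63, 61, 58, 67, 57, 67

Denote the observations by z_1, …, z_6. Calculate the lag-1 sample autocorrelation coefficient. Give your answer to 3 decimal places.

-0.713

Mean z̄ = (63 + 61 + 58 + 67 + 57 + 67)/6 = 62.1667
Σ(z_t−z̄)(z_{t+1}−z̄) = (-0.9722) + (4.8611) + (-20.1389) + (-24.9722) + (-24.9722) = -66.1944
Denominator Σ(z_t−z̄)² = 92.8333
r_1 = -66.1944 / 92.8333 = -0.713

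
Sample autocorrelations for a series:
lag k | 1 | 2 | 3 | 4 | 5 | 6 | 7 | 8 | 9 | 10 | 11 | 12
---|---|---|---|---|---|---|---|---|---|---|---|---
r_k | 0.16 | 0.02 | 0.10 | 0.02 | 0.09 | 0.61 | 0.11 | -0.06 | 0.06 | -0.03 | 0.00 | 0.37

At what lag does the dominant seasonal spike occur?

6

The largest autocorrelation is r_6 = 0.61, with a weaker echo at lag 12 (0.37); the remaining lags stay at or below 0.16.
The dominant spike at lag 6 indicates a seasonal period of 6.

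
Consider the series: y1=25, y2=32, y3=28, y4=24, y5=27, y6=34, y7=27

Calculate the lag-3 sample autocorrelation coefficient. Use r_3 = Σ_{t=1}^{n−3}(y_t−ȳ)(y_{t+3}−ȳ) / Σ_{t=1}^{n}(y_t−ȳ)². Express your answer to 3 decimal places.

Mean ȳ = (25 + 32 + 28 + 24 + 27 + 34 + 27)/7 = 28.1429
Deviations from mean: -3.1429, 3.8571, -0.1429, -4.1429, -1.1429, 5.8571, -1.1429
Σ(y_t−ȳ)(y_{t+3}−ȳ) = (13.0204) + (-4.4082) + (-0.8367) + (4.7347) = 12.5102
Denominator Σ(y_t−ȳ)² = 78.8571
r_3 = 12.5102 / 78.8571 = 0.159

0.159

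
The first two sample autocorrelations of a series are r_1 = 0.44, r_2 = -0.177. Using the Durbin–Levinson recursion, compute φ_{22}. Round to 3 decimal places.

φ_{22} = (r_2 − r_1²) / (1 − r_1²)
r_1² = (0.44)² = 0.1936
Numerator = -0.177 − 0.1936 = -0.3706; denominator = 1 − 0.1936 = 0.8064
φ_{22} = -0.3706 / 0.8064 = -0.460

-0.460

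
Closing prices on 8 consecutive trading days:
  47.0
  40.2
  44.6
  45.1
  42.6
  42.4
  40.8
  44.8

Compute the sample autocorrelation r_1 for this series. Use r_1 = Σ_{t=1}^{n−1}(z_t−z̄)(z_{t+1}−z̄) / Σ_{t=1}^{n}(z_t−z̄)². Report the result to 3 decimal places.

Mean z̄ = (47.0 + 40.2 + 44.6 + 45.1 + 42.6 + 42.4 + 40.8 + 44.8)/8 = 43.4375
Deviations from mean: 3.5625, -3.2375, 1.1625, 1.6625, -0.8375, -1.0375, -2.6375, 1.3625
Numerator Σ_{t=1}^{7}(z_t−z̄)(z_{t+1}−z̄) = -14.7452
Denominator Σ(z_t−z̄)² = 37.8788
r_1 = -14.7452 / 37.8788 = -0.389

-0.389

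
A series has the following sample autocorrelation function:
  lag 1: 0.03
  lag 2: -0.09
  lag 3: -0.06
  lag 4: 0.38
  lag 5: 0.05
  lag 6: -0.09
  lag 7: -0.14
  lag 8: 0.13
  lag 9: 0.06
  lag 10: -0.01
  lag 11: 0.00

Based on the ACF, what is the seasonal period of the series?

4

The largest autocorrelation is r_4 = 0.38; the remaining lags stay at or below 0.13.
The dominant spike at lag 4 indicates a seasonal period of 4.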